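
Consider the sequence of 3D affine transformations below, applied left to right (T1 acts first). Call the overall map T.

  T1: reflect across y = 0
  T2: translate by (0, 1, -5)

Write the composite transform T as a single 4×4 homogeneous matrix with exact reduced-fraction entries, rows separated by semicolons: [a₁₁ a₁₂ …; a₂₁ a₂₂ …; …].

T = [1 0 0 0; 0 -1 0 1; 0 0 1 -5; 0 0 0 1]

T1 = [1 0 0 0; 0 -1 0 0; 0 0 1 0; 0 0 0 1]
T2·T1 = [1 0 0 0; 0 -1 0 1; 0 0 1 -5; 0 0 0 1]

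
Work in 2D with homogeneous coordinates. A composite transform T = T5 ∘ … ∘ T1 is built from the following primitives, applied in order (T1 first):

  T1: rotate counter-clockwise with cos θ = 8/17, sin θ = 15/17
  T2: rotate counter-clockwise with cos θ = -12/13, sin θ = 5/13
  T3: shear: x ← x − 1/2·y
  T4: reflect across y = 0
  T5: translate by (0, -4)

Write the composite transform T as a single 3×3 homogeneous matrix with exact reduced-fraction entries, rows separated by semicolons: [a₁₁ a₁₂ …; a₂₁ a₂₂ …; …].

T = [-101/221 451/442 0; 140/221 171/221 -4; 0 0 1]

T1 = [8/17 -15/17 0; 15/17 8/17 0; 0 0 1]
T2·T1 = [-171/221 140/221 0; -140/221 -171/221 0; 0 0 1]
T3·…·T1 = [-101/221 451/442 0; -140/221 -171/221 0; 0 0 1]
T4·…·T1 = [-101/221 451/442 0; 140/221 171/221 0; 0 0 1]
T5·…·T1 = [-101/221 451/442 0; 140/221 171/221 -4; 0 0 1]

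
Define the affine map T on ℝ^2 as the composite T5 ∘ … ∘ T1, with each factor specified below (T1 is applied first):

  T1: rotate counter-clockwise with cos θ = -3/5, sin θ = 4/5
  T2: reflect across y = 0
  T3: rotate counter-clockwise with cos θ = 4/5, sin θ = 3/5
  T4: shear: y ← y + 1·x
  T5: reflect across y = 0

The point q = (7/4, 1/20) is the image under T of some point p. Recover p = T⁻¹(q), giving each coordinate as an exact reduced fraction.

T1 = [-3/5 -4/5 0; 4/5 -3/5 0; 0 0 1]
T2·T1 = [-3/5 -4/5 0; -4/5 3/5 0; 0 0 1]
T3·…·T1 = [0 -1 0; -1 0 0; 0 0 1]
T4·…·T1 = [0 -1 0; -1 -1 0; 0 0 1]
T5·…·T1 = [0 -1 0; 1 1 0; 0 0 1]
det M = 1; M⁻¹ = [1 1 0; -1 0 0; 0 0 1]
M⁻¹ · (7/4, 1/20)ᵀ = (9/5, -7/4)ᵀ

p = (9/5, -7/4)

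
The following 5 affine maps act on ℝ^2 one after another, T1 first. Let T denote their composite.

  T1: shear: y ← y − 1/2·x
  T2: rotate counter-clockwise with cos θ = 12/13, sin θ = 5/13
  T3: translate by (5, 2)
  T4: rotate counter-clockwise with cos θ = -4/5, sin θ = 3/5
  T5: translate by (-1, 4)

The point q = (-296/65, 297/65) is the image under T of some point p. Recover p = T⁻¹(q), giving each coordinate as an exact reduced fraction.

T1 = [1 0 0; -1/2 1 0; 0 0 1]
T2·T1 = [29/26 -5/13 0; -1/13 12/13 0; 0 0 1]
T3·…·T1 = [29/26 -5/13 5; -1/13 12/13 2; 0 0 1]
T4·…·T1 = [-11/13 -16/65 -26/5; 19/26 -63/65 7/5; 0 0 1]
T5·…·T1 = [-11/13 -16/65 -31/5; 19/26 -63/65 27/5; 0 0 1]
det M = 1; M⁻¹ = [-63/65 16/65 -477/65; -19/26 -11/13 1/26; 0 0 1]
M⁻¹ · (-296/65, 297/65)ᵀ = (-9/5, -1/2)ᵀ

p = (-9/5, -1/2)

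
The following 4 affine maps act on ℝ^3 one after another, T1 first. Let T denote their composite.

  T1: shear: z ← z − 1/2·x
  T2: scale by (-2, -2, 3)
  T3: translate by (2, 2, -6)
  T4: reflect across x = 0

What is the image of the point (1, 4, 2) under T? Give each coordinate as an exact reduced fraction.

T(p) = (0, -6, -3/2)

T1 shear: z ← z − 1/2·x: (1, 4, 2) → (1, 4, 3/2)
T2 scale by (-2, -2, 3): (1, 4, 3/2) → (-2, -8, 9/2)
T3 translate by (2, 2, -6): (-2, -8, 9/2) → (0, -6, -3/2)
T4 reflect across x = 0: (0, -6, -3/2) → (0, -6, -3/2)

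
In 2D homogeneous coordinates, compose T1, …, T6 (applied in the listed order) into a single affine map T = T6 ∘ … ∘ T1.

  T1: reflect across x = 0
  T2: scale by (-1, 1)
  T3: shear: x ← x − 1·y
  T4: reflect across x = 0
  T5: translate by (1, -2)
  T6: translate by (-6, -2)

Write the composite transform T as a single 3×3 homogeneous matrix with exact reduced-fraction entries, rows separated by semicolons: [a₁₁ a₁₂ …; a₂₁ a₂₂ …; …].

T1 = [-1 0 0; 0 1 0; 0 0 1]
T2·T1 = [1 0 0; 0 1 0; 0 0 1]
T3·…·T1 = [1 -1 0; 0 1 0; 0 0 1]
T4·…·T1 = [-1 1 0; 0 1 0; 0 0 1]
T5·…·T1 = [-1 1 1; 0 1 -2; 0 0 1]
T6·…·T1 = [-1 1 -5; 0 1 -4; 0 0 1]

T = [-1 1 -5; 0 1 -4; 0 0 1]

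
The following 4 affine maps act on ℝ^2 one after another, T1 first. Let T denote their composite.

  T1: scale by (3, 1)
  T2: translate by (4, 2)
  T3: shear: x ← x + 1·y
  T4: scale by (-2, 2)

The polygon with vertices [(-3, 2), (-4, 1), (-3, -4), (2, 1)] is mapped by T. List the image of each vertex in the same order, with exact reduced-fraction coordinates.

image vertices: (2, 8), (10, 6), (14, -4), (-26, 6)

T1 scale by (3, 1): (-3, 2) → (-9, 2); (-4, 1) → (-12, 1); (-3, -4) → (-9, -4); (2, 1) → (6, 1)
T2 translate by (4, 2): (-9, 2) → (-5, 4); (-12, 1) → (-8, 3); (-9, -4) → (-5, -2); (6, 1) → (10, 3)
T3 shear: x ← x + 1·y: (-5, 4) → (-1, 4); (-8, 3) → (-5, 3); (-5, -2) → (-7, -2); (10, 3) → (13, 3)
T4 scale by (-2, 2): (-1, 4) → (2, 8); (-5, 3) → (10, 6); (-7, -2) → (14, -4); (13, 3) → (-26, 6)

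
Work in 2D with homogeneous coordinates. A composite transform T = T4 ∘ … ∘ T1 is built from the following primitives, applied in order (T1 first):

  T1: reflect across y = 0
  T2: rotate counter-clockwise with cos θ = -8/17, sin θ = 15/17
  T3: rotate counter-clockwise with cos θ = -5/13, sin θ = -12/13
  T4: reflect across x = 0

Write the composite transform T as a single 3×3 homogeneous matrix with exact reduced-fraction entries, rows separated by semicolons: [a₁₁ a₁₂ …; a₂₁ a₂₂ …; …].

T = [-220/221 -21/221 0; 21/221 -220/221 0; 0 0 1]

T1 = [1 0 0; 0 -1 0; 0 0 1]
T2·T1 = [-8/17 15/17 0; 15/17 8/17 0; 0 0 1]
T3·…·T1 = [220/221 21/221 0; 21/221 -220/221 0; 0 0 1]
T4·…·T1 = [-220/221 -21/221 0; 21/221 -220/221 0; 0 0 1]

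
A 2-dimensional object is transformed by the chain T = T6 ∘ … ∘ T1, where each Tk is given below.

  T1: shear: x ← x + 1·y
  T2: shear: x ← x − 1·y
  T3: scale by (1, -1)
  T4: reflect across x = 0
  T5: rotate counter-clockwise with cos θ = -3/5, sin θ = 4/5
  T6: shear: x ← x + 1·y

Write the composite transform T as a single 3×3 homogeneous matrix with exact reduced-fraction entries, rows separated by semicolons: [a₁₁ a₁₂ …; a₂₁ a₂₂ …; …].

T = [-1/5 7/5 0; -4/5 3/5 0; 0 0 1]

T1 = [1 1 0; 0 1 0; 0 0 1]
T2·T1 = [1 0 0; 0 1 0; 0 0 1]
T3·…·T1 = [1 0 0; 0 -1 0; 0 0 1]
T4·…·T1 = [-1 0 0; 0 -1 0; 0 0 1]
T5·…·T1 = [3/5 4/5 0; -4/5 3/5 0; 0 0 1]
T6·…·T1 = [-1/5 7/5 0; -4/5 3/5 0; 0 0 1]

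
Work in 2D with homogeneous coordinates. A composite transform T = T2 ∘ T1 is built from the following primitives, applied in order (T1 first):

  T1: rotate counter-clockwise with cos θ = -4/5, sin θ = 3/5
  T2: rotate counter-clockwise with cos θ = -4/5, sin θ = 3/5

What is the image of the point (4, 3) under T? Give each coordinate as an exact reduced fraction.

T1 rotate counter-clockwise with cos θ = -4/5, sin θ = 3/5: (4, 3) → (-5, 0)
T2 rotate counter-clockwise with cos θ = -4/5, sin θ = 3/5: (-5, 0) → (4, -3)

T(p) = (4, -3)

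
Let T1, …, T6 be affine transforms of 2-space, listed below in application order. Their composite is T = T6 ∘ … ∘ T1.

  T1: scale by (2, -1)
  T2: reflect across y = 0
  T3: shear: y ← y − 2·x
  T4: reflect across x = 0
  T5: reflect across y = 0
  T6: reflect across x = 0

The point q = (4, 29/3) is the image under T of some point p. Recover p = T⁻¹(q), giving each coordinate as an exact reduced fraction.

p = (2, -5/3)

T1 = [2 0 0; 0 -1 0; 0 0 1]
T2·T1 = [2 0 0; 0 1 0; 0 0 1]
T3·…·T1 = [2 0 0; -4 1 0; 0 0 1]
T4·…·T1 = [-2 0 0; -4 1 0; 0 0 1]
T5·…·T1 = [-2 0 0; 4 -1 0; 0 0 1]
T6·…·T1 = [2 0 0; 4 -1 0; 0 0 1]
det M = -2; M⁻¹ = [1/2 0 0; 2 -1 0; 0 0 1]
M⁻¹ · (4, 29/3)ᵀ = (2, -5/3)ᵀ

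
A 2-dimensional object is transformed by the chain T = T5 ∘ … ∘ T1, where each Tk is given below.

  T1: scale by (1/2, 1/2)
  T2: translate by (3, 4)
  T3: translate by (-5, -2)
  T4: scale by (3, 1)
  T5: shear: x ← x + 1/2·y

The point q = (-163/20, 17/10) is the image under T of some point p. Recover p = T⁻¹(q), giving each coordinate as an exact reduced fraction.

T1 = [1/2 0 0; 0 1/2 0; 0 0 1]
T2·T1 = [1/2 0 3; 0 1/2 4; 0 0 1]
T3·…·T1 = [1/2 0 -2; 0 1/2 2; 0 0 1]
T4·…·T1 = [3/2 0 -6; 0 1/2 2; 0 0 1]
T5·…·T1 = [3/2 1/4 -5; 0 1/2 2; 0 0 1]
det M = 3/4; M⁻¹ = [2/3 -1/3 4; 0 2 -4; 0 0 1]
M⁻¹ · (-163/20, 17/10)ᵀ = (-2, -3/5)ᵀ

p = (-2, -3/5)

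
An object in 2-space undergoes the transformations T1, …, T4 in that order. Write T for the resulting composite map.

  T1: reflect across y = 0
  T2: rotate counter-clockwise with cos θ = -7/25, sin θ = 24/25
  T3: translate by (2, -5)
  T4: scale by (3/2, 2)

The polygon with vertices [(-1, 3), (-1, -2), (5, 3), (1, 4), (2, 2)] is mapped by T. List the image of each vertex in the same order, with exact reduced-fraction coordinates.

image vertices: (387/50, -256/25), (27/50, -326/25), (261/50, 32/25), (417/50, -146/25), (126/25, -126/25)

T1 reflect across y = 0: (-1, 3) → (-1, -3); (-1, -2) → (-1, 2); (5, 3) → (5, -3); (1, 4) → (1, -4); (2, 2) → (2, -2)
T2 rotate counter-clockwise with cos θ = -7/25, sin θ = 24/25: (-1, -3) → (79/25, -3/25); (-1, 2) → (-41/25, -38/25); (5, -3) → (37/25, 141/25); (1, -4) → (89/25, 52/25); (2, -2) → (34/25, 62/25)
T3 translate by (2, -5): (79/25, -3/25) → (129/25, -128/25); (-41/25, -38/25) → (9/25, -163/25); (37/25, 141/25) → (87/25, 16/25); (89/25, 52/25) → (139/25, -73/25); (34/25, 62/25) → (84/25, -63/25)
T4 scale by (3/2, 2): (129/25, -128/25) → (387/50, -256/25); (9/25, -163/25) → (27/50, -326/25); (87/25, 16/25) → (261/50, 32/25); (139/25, -73/25) → (417/50, -146/25); (84/25, -63/25) → (126/25, -126/25)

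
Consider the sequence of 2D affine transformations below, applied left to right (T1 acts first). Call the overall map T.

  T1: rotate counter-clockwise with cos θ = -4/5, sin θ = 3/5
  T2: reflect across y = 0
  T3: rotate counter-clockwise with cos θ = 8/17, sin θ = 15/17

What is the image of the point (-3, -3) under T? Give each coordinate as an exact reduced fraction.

T(p) = (213/85, 291/85)

T1 rotate counter-clockwise with cos θ = -4/5, sin θ = 3/5: (-3, -3) → (21/5, 3/5)
T2 reflect across y = 0: (21/5, 3/5) → (21/5, -3/5)
T3 rotate counter-clockwise with cos θ = 8/17, sin θ = 15/17: (21/5, -3/5) → (213/85, 291/85)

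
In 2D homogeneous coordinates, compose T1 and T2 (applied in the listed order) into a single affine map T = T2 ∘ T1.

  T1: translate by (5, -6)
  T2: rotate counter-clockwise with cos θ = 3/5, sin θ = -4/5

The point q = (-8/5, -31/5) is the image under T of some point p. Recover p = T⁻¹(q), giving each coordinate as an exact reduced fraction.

p = (-1, 1)

T1 = [1 0 5; 0 1 -6; 0 0 1]
T2·T1 = [3/5 4/5 -9/5; -4/5 3/5 -38/5; 0 0 1]
det M = 1; M⁻¹ = [3/5 -4/5 -5; 4/5 3/5 6; 0 0 1]
M⁻¹ · (-8/5, -31/5)ᵀ = (-1, 1)ᵀ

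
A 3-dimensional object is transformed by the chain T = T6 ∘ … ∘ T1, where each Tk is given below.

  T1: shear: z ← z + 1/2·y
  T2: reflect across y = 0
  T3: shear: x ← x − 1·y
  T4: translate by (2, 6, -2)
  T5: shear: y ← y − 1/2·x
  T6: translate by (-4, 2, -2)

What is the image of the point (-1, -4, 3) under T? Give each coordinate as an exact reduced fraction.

T(p) = (-7, 27/2, -3)

T1 shear: z ← z + 1/2·y: (-1, -4, 3) → (-1, -4, 1)
T2 reflect across y = 0: (-1, -4, 1) → (-1, 4, 1)
T3 shear: x ← x − 1·y: (-1, 4, 1) → (-5, 4, 1)
T4 translate by (2, 6, -2): (-5, 4, 1) → (-3, 10, -1)
T5 shear: y ← y − 1/2·x: (-3, 10, -1) → (-3, 23/2, -1)
T6 translate by (-4, 2, -2): (-3, 23/2, -1) → (-7, 27/2, -3)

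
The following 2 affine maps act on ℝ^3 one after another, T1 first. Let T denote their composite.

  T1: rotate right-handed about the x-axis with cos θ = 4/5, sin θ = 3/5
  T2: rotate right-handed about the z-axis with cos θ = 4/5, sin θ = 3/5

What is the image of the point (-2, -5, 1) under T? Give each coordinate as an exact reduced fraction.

T1 rotate right-handed about the x-axis with cos θ = 4/5, sin θ = 3/5: (-2, -5, 1) → (-2, -23/5, -11/5)
T2 rotate right-handed about the z-axis with cos θ = 4/5, sin θ = 3/5: (-2, -23/5, -11/5) → (29/25, -122/25, -11/5)

T(p) = (29/25, -122/25, -11/5)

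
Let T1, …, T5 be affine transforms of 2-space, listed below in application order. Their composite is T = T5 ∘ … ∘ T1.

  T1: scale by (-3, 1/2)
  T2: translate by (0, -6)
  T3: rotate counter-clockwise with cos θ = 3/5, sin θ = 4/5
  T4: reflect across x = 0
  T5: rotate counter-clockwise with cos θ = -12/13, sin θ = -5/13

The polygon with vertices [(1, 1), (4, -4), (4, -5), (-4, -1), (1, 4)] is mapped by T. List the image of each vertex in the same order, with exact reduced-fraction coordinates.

T1 scale by (-3, 1/2): (1, 1) → (-3, 1/2); (4, -4) → (-12, -2); (4, -5) → (-12, -5/2); (-4, -1) → (12, -1/2); (1, 4) → (-3, 2)
T2 translate by (0, -6): (-3, 1/2) → (-3, -11/2); (-12, -2) → (-12, -8); (-12, -5/2) → (-12, -17/2); (12, -1/2) → (12, -13/2); (-3, 2) → (-3, -4)
T3 rotate counter-clockwise with cos θ = 3/5, sin θ = 4/5: (-3, -11/2) → (13/5, -57/10); (-12, -8) → (-4/5, -72/5); (-12, -17/2) → (-2/5, -147/10); (12, -13/2) → (62/5, 57/10); (-3, -4) → (7/5, -24/5)
T4 reflect across x = 0: (13/5, -57/10) → (-13/5, -57/10); (-4/5, -72/5) → (4/5, -72/5); (-2/5, -147/10) → (2/5, -147/10); (62/5, 57/10) → (-62/5, 57/10); (7/5, -24/5) → (-7/5, -24/5)
T5 rotate counter-clockwise with cos θ = -12/13, sin θ = -5/13: (-13/5, -57/10) → (27/130, 407/65); (4/5, -72/5) → (-408/65, 844/65); (2/5, -147/10) → (-783/130, 872/65); (-62/5, 57/10) → (1773/130, -32/65); (-7/5, -24/5) → (-36/65, 323/65)

image vertices: (27/130, 407/65), (-408/65, 844/65), (-783/130, 872/65), (1773/130, -32/65), (-36/65, 323/65)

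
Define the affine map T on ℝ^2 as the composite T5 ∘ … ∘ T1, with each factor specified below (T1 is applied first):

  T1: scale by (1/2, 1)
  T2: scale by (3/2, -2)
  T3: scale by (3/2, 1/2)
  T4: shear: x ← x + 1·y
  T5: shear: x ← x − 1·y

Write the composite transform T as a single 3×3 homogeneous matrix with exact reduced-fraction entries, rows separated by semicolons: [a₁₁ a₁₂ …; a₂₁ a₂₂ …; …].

T1 = [1/2 0 0; 0 1 0; 0 0 1]
T2·T1 = [3/4 0 0; 0 -2 0; 0 0 1]
T3·…·T1 = [9/8 0 0; 0 -1 0; 0 0 1]
T4·…·T1 = [9/8 -1 0; 0 -1 0; 0 0 1]
T5·…·T1 = [9/8 0 0; 0 -1 0; 0 0 1]

T = [9/8 0 0; 0 -1 0; 0 0 1]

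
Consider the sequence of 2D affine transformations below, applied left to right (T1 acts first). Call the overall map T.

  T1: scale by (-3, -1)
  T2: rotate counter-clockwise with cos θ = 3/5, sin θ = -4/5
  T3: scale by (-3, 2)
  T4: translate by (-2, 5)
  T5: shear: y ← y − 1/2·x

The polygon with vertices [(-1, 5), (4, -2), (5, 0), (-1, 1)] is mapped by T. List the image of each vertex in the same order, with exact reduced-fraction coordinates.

image vertices: (23/5, -81/10), (74/5, 96/5), (25, 33/2), (-5, 3/2)

T1 scale by (-3, -1): (-1, 5) → (3, -5); (4, -2) → (-12, 2); (5, 0) → (-15, 0); (-1, 1) → (3, -1)
T2 rotate counter-clockwise with cos θ = 3/5, sin θ = -4/5: (3, -5) → (-11/5, -27/5); (-12, 2) → (-28/5, 54/5); (-15, 0) → (-9, 12); (3, -1) → (1, -3)
T3 scale by (-3, 2): (-11/5, -27/5) → (33/5, -54/5); (-28/5, 54/5) → (84/5, 108/5); (-9, 12) → (27, 24); (1, -3) → (-3, -6)
T4 translate by (-2, 5): (33/5, -54/5) → (23/5, -29/5); (84/5, 108/5) → (74/5, 133/5); (27, 24) → (25, 29); (-3, -6) → (-5, -1)
T5 shear: y ← y − 1/2·x: (23/5, -29/5) → (23/5, -81/10); (74/5, 133/5) → (74/5, 96/5); (25, 29) → (25, 33/2); (-5, -1) → (-5, 3/2)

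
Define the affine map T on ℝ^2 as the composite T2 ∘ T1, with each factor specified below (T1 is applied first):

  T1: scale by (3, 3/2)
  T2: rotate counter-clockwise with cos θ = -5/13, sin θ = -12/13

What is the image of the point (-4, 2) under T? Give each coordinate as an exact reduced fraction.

T(p) = (96/13, 129/13)

T1 scale by (3, 3/2): (-4, 2) → (-12, 3)
T2 rotate counter-clockwise with cos θ = -5/13, sin θ = -12/13: (-12, 3) → (96/13, 129/13)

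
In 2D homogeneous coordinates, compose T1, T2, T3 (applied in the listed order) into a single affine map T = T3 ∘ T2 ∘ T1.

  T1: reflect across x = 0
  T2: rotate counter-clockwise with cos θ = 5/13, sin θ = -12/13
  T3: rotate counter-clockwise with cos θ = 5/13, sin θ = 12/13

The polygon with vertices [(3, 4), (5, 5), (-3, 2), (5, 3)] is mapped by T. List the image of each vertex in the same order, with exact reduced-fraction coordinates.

image vertices: (-3, 4), (-5, 5), (3, 2), (-5, 3)

T1 reflect across x = 0: (3, 4) → (-3, 4); (5, 5) → (-5, 5); (-3, 2) → (3, 2); (5, 3) → (-5, 3)
T2 rotate counter-clockwise with cos θ = 5/13, sin θ = -12/13: (-3, 4) → (33/13, 56/13); (-5, 5) → (35/13, 85/13); (3, 2) → (3, -2); (-5, 3) → (11/13, 75/13)
T3 rotate counter-clockwise with cos θ = 5/13, sin θ = 12/13: (33/13, 56/13) → (-3, 4); (35/13, 85/13) → (-5, 5); (3, -2) → (3, 2); (11/13, 75/13) → (-5, 3)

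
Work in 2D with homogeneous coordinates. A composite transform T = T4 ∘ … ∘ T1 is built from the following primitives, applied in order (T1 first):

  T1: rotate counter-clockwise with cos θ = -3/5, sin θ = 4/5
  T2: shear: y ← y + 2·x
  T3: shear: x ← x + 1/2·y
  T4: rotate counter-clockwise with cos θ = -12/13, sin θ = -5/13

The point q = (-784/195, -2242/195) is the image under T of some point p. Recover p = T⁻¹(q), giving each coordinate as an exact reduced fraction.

p = (-2/3, -4)

T1 = [-3/5 -4/5 0; 4/5 -3/5 0; 0 0 1]
T2·T1 = [-3/5 -4/5 0; -2/5 -11/5 0; 0 0 1]
T3·…·T1 = [-4/5 -19/10 0; -2/5 -11/5 0; 0 0 1]
T4·…·T1 = [38/65 59/65 0; 44/65 359/130 0; 0 0 1]
det M = 1; M⁻¹ = [359/130 -59/65 0; -44/65 38/65 0; 0 0 1]
M⁻¹ · (-784/195, -2242/195)ᵀ = (-2/3, -4)ᵀ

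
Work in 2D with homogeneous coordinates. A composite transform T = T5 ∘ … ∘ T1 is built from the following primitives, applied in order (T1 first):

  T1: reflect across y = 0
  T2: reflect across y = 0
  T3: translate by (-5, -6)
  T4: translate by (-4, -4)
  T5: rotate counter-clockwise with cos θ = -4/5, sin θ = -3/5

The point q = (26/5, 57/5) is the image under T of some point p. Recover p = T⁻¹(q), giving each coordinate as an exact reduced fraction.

T1 = [1 0 0; 0 -1 0; 0 0 1]
T2·T1 = [1 0 0; 0 1 0; 0 0 1]
T3·…·T1 = [1 0 -5; 0 1 -6; 0 0 1]
T4·…·T1 = [1 0 -9; 0 1 -10; 0 0 1]
T5·…·T1 = [-4/5 3/5 6/5; -3/5 -4/5 67/5; 0 0 1]
det M = 1; M⁻¹ = [-4/5 -3/5 9; 3/5 -4/5 10; 0 0 1]
M⁻¹ · (26/5, 57/5)ᵀ = (-2, 4)ᵀ

p = (-2, 4)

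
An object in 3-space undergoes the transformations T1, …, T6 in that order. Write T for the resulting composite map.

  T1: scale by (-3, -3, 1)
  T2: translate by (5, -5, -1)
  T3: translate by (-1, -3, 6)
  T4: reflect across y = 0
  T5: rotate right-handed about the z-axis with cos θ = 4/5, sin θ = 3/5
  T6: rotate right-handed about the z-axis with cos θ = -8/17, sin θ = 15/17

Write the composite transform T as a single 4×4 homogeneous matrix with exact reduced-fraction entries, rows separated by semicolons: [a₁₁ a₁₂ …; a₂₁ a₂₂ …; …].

T = [231/85 -108/85 0 -596/85; -108/85 -231/85 0 -472/85; 0 0 1 5; 0 0 0 1]

T1 = [-3 0 0 0; 0 -3 0 0; 0 0 1 0; 0 0 0 1]
T2·T1 = [-3 0 0 5; 0 -3 0 -5; 0 0 1 -1; 0 0 0 1]
T3·…·T1 = [-3 0 0 4; 0 -3 0 -8; 0 0 1 5; 0 0 0 1]
T4·…·T1 = [-3 0 0 4; 0 3 0 8; 0 0 1 5; 0 0 0 1]
T5·…·T1 = [-12/5 -9/5 0 -8/5; -9/5 12/5 0 44/5; 0 0 1 5; 0 0 0 1]
T6·…·T1 = [231/85 -108/85 0 -596/85; -108/85 -231/85 0 -472/85; 0 0 1 5; 0 0 0 1]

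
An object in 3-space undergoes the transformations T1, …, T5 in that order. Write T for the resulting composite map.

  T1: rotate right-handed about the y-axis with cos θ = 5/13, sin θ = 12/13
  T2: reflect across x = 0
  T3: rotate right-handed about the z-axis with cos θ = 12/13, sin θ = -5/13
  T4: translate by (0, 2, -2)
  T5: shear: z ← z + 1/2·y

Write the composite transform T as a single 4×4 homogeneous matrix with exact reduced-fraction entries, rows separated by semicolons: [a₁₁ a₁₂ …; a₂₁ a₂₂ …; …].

T1 = [5/13 0 12/13 0; 0 1 0 0; -12/13 0 5/13 0; 0 0 0 1]
T2·T1 = [-5/13 0 -12/13 0; 0 1 0 0; -12/13 0 5/13 0; 0 0 0 1]
T3·…·T1 = [-60/169 5/13 -144/169 0; 25/169 12/13 60/169 0; -12/13 0 5/13 0; 0 0 0 1]
T4·…·T1 = [-60/169 5/13 -144/169 0; 25/169 12/13 60/169 2; -12/13 0 5/13 -2; 0 0 0 1]
T5·…·T1 = [-60/169 5/13 -144/169 0; 25/169 12/13 60/169 2; -287/338 6/13 95/169 -1; 0 0 0 1]

T = [-60/169 5/13 -144/169 0; 25/169 12/13 60/169 2; -287/338 6/13 95/169 -1; 0 0 0 1]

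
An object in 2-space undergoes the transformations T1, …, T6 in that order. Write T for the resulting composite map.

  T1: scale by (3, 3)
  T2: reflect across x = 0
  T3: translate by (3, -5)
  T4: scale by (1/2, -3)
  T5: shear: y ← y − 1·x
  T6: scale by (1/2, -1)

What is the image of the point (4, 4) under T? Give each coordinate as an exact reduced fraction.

T1 scale by (3, 3): (4, 4) → (12, 12)
T2 reflect across x = 0: (12, 12) → (-12, 12)
T3 translate by (3, -5): (-12, 12) → (-9, 7)
T4 scale by (1/2, -3): (-9, 7) → (-9/2, -21)
T5 shear: y ← y − 1·x: (-9/2, -21) → (-9/2, -33/2)
T6 scale by (1/2, -1): (-9/2, -33/2) → (-9/4, 33/2)

T(p) = (-9/4, 33/2)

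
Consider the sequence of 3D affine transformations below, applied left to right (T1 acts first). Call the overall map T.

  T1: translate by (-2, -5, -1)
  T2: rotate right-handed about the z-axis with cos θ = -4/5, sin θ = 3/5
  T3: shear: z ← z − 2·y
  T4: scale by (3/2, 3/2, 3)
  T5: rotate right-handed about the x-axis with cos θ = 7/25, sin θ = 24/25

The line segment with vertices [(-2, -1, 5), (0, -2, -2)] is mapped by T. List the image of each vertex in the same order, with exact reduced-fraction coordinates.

image vertices: (51/5, 414/125, 348/125), (87/10, 4479/125, -447/125)

T1 translate by (-2, -5, -1): (-2, -1, 5) → (-4, -6, 4); (0, -2, -2) → (-2, -7, -3)
T2 rotate right-handed about the z-axis with cos θ = -4/5, sin θ = 3/5: (-4, -6, 4) → (34/5, 12/5, 4); (-2, -7, -3) → (29/5, 22/5, -3)
T3 shear: z ← z − 2·y: (34/5, 12/5, 4) → (34/5, 12/5, -4/5); (29/5, 22/5, -3) → (29/5, 22/5, -59/5)
T4 scale by (3/2, 3/2, 3): (34/5, 12/5, -4/5) → (51/5, 18/5, -12/5); (29/5, 22/5, -59/5) → (87/10, 33/5, -177/5)
T5 rotate right-handed about the x-axis with cos θ = 7/25, sin θ = 24/25: (51/5, 18/5, -12/5) → (51/5, 414/125, 348/125); (87/10, 33/5, -177/5) → (87/10, 4479/125, -447/125)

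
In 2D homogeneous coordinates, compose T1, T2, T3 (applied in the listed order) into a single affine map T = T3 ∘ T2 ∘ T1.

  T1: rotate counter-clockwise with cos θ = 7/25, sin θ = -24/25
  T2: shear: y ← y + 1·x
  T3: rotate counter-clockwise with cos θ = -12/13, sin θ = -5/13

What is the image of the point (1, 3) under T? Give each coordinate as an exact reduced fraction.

T(p) = (-568/325, -1307/325)

T1 rotate counter-clockwise with cos θ = 7/25, sin θ = -24/25: (1, 3) → (79/25, -3/25)
T2 shear: y ← y + 1·x: (79/25, -3/25) → (79/25, 76/25)
T3 rotate counter-clockwise with cos θ = -12/13, sin θ = -5/13: (79/25, 76/25) → (-568/325, -1307/325)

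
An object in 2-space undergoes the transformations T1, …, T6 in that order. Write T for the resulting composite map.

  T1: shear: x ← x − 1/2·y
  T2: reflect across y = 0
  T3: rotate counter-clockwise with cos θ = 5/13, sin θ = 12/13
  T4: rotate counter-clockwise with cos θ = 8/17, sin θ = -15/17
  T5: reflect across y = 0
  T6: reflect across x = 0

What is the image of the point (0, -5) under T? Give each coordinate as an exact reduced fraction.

T(p) = (-445/221, -2305/442)

T1 shear: x ← x − 1/2·y: (0, -5) → (5/2, -5)
T2 reflect across y = 0: (5/2, -5) → (5/2, 5)
T3 rotate counter-clockwise with cos θ = 5/13, sin θ = 12/13: (5/2, 5) → (-95/26, 55/13)
T4 rotate counter-clockwise with cos θ = 8/17, sin θ = -15/17: (-95/26, 55/13) → (445/221, 2305/442)
T5 reflect across y = 0: (445/221, 2305/442) → (445/221, -2305/442)
T6 reflect across x = 0: (445/221, -2305/442) → (-445/221, -2305/442)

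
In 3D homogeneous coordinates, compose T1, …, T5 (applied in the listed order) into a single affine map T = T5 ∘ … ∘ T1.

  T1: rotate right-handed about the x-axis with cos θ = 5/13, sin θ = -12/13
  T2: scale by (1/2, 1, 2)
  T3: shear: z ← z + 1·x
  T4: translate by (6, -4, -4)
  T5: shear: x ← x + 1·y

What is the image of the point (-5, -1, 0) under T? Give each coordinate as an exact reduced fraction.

T(p) = (-23/26, -57/13, -121/26)

T1 rotate right-handed about the x-axis with cos θ = 5/13, sin θ = -12/13: (-5, -1, 0) → (-5, -5/13, 12/13)
T2 scale by (1/2, 1, 2): (-5, -5/13, 12/13) → (-5/2, -5/13, 24/13)
T3 shear: z ← z + 1·x: (-5/2, -5/13, 24/13) → (-5/2, -5/13, -17/26)
T4 translate by (6, -4, -4): (-5/2, -5/13, -17/26) → (7/2, -57/13, -121/26)
T5 shear: x ← x + 1·y: (7/2, -57/13, -121/26) → (-23/26, -57/13, -121/26)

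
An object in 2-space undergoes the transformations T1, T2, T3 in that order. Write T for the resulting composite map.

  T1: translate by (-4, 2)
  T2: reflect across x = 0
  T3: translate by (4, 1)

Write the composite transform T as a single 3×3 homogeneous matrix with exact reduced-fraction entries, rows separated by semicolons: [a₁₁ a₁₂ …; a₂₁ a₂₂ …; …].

T = [-1 0 8; 0 1 3; 0 0 1]

T1 = [1 0 -4; 0 1 2; 0 0 1]
T2·T1 = [-1 0 4; 0 1 2; 0 0 1]
T3·…·T1 = [-1 0 8; 0 1 3; 0 0 1]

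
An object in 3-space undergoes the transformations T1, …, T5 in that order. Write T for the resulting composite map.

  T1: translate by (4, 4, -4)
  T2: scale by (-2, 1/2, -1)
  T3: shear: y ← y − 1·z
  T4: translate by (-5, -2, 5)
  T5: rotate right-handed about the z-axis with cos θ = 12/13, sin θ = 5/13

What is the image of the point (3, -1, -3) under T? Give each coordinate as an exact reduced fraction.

T(p) = (-381/26, -185/13, 12)

T1 translate by (4, 4, -4): (3, -1, -3) → (7, 3, -7)
T2 scale by (-2, 1/2, -1): (7, 3, -7) → (-14, 3/2, 7)
T3 shear: y ← y − 1·z: (-14, 3/2, 7) → (-14, -11/2, 7)
T4 translate by (-5, -2, 5): (-14, -11/2, 7) → (-19, -15/2, 12)
T5 rotate right-handed about the z-axis with cos θ = 12/13, sin θ = 5/13: (-19, -15/2, 12) → (-381/26, -185/13, 12)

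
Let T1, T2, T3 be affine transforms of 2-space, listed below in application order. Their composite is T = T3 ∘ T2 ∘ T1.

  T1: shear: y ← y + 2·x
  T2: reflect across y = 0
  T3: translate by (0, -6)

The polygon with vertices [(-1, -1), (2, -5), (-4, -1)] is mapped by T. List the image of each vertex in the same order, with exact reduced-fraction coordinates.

image vertices: (-1, -3), (2, -5), (-4, 3)

T1 shear: y ← y + 2·x: (-1, -1) → (-1, -3); (2, -5) → (2, -1); (-4, -1) → (-4, -9)
T2 reflect across y = 0: (-1, -3) → (-1, 3); (2, -1) → (2, 1); (-4, -9) → (-4, 9)
T3 translate by (0, -6): (-1, 3) → (-1, -3); (2, 1) → (2, -5); (-4, 9) → (-4, 3)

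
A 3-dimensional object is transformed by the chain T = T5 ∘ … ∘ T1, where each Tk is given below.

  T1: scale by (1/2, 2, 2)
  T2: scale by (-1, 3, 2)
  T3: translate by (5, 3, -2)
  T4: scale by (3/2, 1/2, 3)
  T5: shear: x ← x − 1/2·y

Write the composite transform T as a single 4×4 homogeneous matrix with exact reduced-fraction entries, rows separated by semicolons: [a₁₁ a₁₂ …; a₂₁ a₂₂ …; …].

T = [-3/4 -3/2 0 27/4; 0 3 0 3/2; 0 0 12 -6; 0 0 0 1]

T1 = [1/2 0 0 0; 0 2 0 0; 0 0 2 0; 0 0 0 1]
T2·T1 = [-1/2 0 0 0; 0 6 0 0; 0 0 4 0; 0 0 0 1]
T3·…·T1 = [-1/2 0 0 5; 0 6 0 3; 0 0 4 -2; 0 0 0 1]
T4·…·T1 = [-3/4 0 0 15/2; 0 3 0 3/2; 0 0 12 -6; 0 0 0 1]
T5·…·T1 = [-3/4 -3/2 0 27/4; 0 3 0 3/2; 0 0 12 -6; 0 0 0 1]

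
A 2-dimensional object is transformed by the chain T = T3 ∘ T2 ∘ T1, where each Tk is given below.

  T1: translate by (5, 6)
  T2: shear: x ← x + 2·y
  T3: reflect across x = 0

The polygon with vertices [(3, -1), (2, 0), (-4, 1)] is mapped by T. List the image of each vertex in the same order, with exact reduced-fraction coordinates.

image vertices: (-18, 5), (-19, 6), (-15, 7)

T1 translate by (5, 6): (3, -1) → (8, 5); (2, 0) → (7, 6); (-4, 1) → (1, 7)
T2 shear: x ← x + 2·y: (8, 5) → (18, 5); (7, 6) → (19, 6); (1, 7) → (15, 7)
T3 reflect across x = 0: (18, 5) → (-18, 5); (19, 6) → (-19, 6); (15, 7) → (-15, 7)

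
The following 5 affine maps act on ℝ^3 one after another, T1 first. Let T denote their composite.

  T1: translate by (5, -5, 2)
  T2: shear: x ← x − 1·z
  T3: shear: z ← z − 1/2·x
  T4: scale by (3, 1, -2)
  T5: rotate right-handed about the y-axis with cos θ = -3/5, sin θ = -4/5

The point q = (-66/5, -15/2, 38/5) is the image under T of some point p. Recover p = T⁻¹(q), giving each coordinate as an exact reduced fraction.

T1 = [1 0 0 5; 0 1 0 -5; 0 0 1 2; 0 0 0 1]
T2·T1 = [1 0 -1 3; 0 1 0 -5; 0 0 1 2; 0 0 0 1]
T3·…·T1 = [1 0 -1 3; 0 1 0 -5; -1/2 0 3/2 1/2; 0 0 0 1]
T4·…·T1 = [3 0 -3 9; 0 1 0 -5; 1 0 -3 -1; 0 0 0 1]
T5·…·T1 = [-13/5 0 21/5 -23/5; 0 1 0 -5; 9/5 0 -3/5 39/5; 0 0 0 1]
det M = -6; M⁻¹ = [1/10 0 7/10 -5; 0 1 0 5; 3/10 0 13/30 -2; 0 0 0 1]
M⁻¹ · (-66/5, -15/2, 38/5)ᵀ = (-1, -5/2, -8/3)ᵀ

p = (-1, -5/2, -8/3)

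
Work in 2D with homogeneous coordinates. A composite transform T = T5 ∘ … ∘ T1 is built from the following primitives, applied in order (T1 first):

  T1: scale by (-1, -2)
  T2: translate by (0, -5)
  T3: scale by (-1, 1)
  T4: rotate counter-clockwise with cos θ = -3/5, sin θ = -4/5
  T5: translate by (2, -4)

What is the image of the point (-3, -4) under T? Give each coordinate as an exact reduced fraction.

T(p) = (31/5, -17/5)

T1 scale by (-1, -2): (-3, -4) → (3, 8)
T2 translate by (0, -5): (3, 8) → (3, 3)
T3 scale by (-1, 1): (3, 3) → (-3, 3)
T4 rotate counter-clockwise with cos θ = -3/5, sin θ = -4/5: (-3, 3) → (21/5, 3/5)
T5 translate by (2, -4): (21/5, 3/5) → (31/5, -17/5)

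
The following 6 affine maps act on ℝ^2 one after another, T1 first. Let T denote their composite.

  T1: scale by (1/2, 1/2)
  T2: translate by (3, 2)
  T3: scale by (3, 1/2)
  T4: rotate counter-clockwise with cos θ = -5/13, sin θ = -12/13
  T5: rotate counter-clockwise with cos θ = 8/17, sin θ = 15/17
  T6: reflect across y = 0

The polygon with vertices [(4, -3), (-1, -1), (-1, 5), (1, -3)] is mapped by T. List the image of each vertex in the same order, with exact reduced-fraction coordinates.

T1 scale by (1/2, 1/2): (4, -3) → (2, -3/2); (-1, -1) → (-1/2, -1/2); (-1, 5) → (-1/2, 5/2); (1, -3) → (1/2, -3/2)
T2 translate by (3, 2): (2, -3/2) → (5, 1/2); (-1/2, -1/2) → (5/2, 3/2); (-1/2, 5/2) → (5/2, 9/2); (1/2, -3/2) → (7/2, 1/2)
T3 scale by (3, 1/2): (5, 1/2) → (15, 1/4); (5/2, 3/2) → (15/2, 3/4); (5/2, 9/2) → (15/2, 9/4); (7/2, 1/2) → (21/2, 1/4)
T4 rotate counter-clockwise with cos θ = -5/13, sin θ = -12/13: (15, 1/4) → (-72/13, -725/52); (15/2, 3/4) → (-57/26, -375/52); (15/2, 9/4) → (-21/26, -405/52); (21/2, 1/4) → (-99/26, -509/52)
T5 rotate counter-clockwise with cos θ = 8/17, sin θ = 15/17: (-72/13, -725/52) → (8571/884, -2530/221); (-57/26, -375/52) → (4713/884, -2355/442); (-21/26, -405/52) → (5739/884, -1935/442); (-99/26, -509/52) → (6051/884, -3521/442)
T6 reflect across y = 0: (8571/884, -2530/221) → (8571/884, 2530/221); (4713/884, -2355/442) → (4713/884, 2355/442); (5739/884, -1935/442) → (5739/884, 1935/442); (6051/884, -3521/442) → (6051/884, 3521/442)

image vertices: (8571/884, 2530/221), (4713/884, 2355/442), (5739/884, 1935/442), (6051/884, 3521/442)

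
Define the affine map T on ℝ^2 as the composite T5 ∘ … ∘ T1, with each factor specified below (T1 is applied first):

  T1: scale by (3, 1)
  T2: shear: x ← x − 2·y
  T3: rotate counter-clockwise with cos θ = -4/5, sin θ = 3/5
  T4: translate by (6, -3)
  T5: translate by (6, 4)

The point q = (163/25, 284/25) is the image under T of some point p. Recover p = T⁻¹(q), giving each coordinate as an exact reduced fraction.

p = (1/5, -5)

T1 = [3 0 0; 0 1 0; 0 0 1]
T2·T1 = [3 -2 0; 0 1 0; 0 0 1]
T3·…·T1 = [-12/5 1 0; 9/5 -2 0; 0 0 1]
T4·…·T1 = [-12/5 1 6; 9/5 -2 -3; 0 0 1]
T5·…·T1 = [-12/5 1 12; 9/5 -2 1; 0 0 1]
det M = 3; M⁻¹ = [-2/3 -1/3 25/3; -3/5 -4/5 8; 0 0 1]
M⁻¹ · (163/25, 284/25)ᵀ = (1/5, -5)ᵀ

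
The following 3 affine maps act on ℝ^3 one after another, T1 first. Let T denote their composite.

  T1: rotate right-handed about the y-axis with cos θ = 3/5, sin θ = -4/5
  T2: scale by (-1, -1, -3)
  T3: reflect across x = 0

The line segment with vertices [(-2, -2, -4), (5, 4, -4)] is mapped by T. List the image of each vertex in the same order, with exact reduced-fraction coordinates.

T1 rotate right-handed about the y-axis with cos θ = 3/5, sin θ = -4/5: (-2, -2, -4) → (2, -2, -4); (5, 4, -4) → (31/5, 4, 8/5)
T2 scale by (-1, -1, -3): (2, -2, -4) → (-2, 2, 12); (31/5, 4, 8/5) → (-31/5, -4, -24/5)
T3 reflect across x = 0: (-2, 2, 12) → (2, 2, 12); (-31/5, -4, -24/5) → (31/5, -4, -24/5)

image vertices: (2, 2, 12), (31/5, -4, -24/5)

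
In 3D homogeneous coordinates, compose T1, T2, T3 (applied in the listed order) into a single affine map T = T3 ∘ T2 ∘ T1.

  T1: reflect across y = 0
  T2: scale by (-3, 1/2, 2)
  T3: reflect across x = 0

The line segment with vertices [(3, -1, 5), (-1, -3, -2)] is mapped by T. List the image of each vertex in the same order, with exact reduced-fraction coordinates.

image vertices: (9, 1/2, 10), (-3, 3/2, -4)

T1 reflect across y = 0: (3, -1, 5) → (3, 1, 5); (-1, -3, -2) → (-1, 3, -2)
T2 scale by (-3, 1/2, 2): (3, 1, 5) → (-9, 1/2, 10); (-1, 3, -2) → (3, 3/2, -4)
T3 reflect across x = 0: (-9, 1/2, 10) → (9, 1/2, 10); (3, 3/2, -4) → (-3, 3/2, -4)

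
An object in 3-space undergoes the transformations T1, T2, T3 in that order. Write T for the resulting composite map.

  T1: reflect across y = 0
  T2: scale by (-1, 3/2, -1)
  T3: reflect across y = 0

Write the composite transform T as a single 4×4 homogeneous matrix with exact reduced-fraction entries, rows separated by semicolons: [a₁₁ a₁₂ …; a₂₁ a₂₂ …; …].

T1 = [1 0 0 0; 0 -1 0 0; 0 0 1 0; 0 0 0 1]
T2·T1 = [-1 0 0 0; 0 -3/2 0 0; 0 0 -1 0; 0 0 0 1]
T3·…·T1 = [-1 0 0 0; 0 3/2 0 0; 0 0 -1 0; 0 0 0 1]

T = [-1 0 0 0; 0 3/2 0 0; 0 0 -1 0; 0 0 0 1]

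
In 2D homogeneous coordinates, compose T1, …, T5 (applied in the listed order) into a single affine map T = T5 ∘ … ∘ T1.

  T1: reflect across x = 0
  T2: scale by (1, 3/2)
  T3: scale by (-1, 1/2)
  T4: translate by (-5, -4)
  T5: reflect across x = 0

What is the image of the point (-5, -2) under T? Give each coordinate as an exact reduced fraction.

T(p) = (10, -11/2)

T1 reflect across x = 0: (-5, -2) → (5, -2)
T2 scale by (1, 3/2): (5, -2) → (5, -3)
T3 scale by (-1, 1/2): (5, -3) → (-5, -3/2)
T4 translate by (-5, -4): (-5, -3/2) → (-10, -11/2)
T5 reflect across x = 0: (-10, -11/2) → (10, -11/2)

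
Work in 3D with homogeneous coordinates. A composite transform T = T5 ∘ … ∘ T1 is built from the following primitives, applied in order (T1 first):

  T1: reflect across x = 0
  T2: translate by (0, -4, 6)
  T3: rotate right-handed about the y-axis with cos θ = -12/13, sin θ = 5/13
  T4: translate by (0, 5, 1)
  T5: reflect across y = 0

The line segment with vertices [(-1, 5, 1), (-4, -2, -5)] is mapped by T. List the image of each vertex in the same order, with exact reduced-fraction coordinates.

T1 reflect across x = 0: (-1, 5, 1) → (1, 5, 1); (-4, -2, -5) → (4, -2, -5)
T2 translate by (0, -4, 6): (1, 5, 1) → (1, 1, 7); (4, -2, -5) → (4, -6, 1)
T3 rotate right-handed about the y-axis with cos θ = -12/13, sin θ = 5/13: (1, 1, 7) → (23/13, 1, -89/13); (4, -6, 1) → (-43/13, -6, -32/13)
T4 translate by (0, 5, 1): (23/13, 1, -89/13) → (23/13, 6, -76/13); (-43/13, -6, -32/13) → (-43/13, -1, -19/13)
T5 reflect across y = 0: (23/13, 6, -76/13) → (23/13, -6, -76/13); (-43/13, -1, -19/13) → (-43/13, 1, -19/13)

image vertices: (23/13, -6, -76/13), (-43/13, 1, -19/13)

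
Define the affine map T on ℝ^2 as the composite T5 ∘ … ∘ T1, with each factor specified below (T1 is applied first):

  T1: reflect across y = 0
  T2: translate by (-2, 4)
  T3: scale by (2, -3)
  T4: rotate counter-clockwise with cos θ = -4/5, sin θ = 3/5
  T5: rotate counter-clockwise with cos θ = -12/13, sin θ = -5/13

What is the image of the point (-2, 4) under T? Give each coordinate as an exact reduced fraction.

T(p) = (-504/65, 128/65)

T1 reflect across y = 0: (-2, 4) → (-2, -4)
T2 translate by (-2, 4): (-2, -4) → (-4, 0)
T3 scale by (2, -3): (-4, 0) → (-8, 0)
T4 rotate counter-clockwise with cos θ = -4/5, sin θ = 3/5: (-8, 0) → (32/5, -24/5)
T5 rotate counter-clockwise with cos θ = -12/13, sin θ = -5/13: (32/5, -24/5) → (-504/65, 128/65)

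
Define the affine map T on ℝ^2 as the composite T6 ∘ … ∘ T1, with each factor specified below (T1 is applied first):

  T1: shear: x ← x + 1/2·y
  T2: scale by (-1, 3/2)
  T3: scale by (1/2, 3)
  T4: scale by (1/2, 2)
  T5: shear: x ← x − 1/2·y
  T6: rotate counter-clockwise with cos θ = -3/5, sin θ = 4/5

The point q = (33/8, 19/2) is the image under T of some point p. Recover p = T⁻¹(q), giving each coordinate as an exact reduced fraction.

T1 = [1 1/2 0; 0 1 0; 0 0 1]
T2·T1 = [-1 -1/2 0; 0 3/2 0; 0 0 1]
T3·…·T1 = [-1/2 -1/4 0; 0 9/2 0; 0 0 1]
T4·…·T1 = [-1/4 -1/8 0; 0 9 0; 0 0 1]
T5·…·T1 = [-1/4 -37/8 0; 0 9 0; 0 0 1]
T6·…·T1 = [3/20 -177/40 0; -1/5 -91/10 0; 0 0 1]
det M = -9/4; M⁻¹ = [182/45 -59/30 0; -4/45 -1/15 0; 0 0 1]
M⁻¹ · (33/8, 19/2)ᵀ = (-2, -1)ᵀ

p = (-2, -1)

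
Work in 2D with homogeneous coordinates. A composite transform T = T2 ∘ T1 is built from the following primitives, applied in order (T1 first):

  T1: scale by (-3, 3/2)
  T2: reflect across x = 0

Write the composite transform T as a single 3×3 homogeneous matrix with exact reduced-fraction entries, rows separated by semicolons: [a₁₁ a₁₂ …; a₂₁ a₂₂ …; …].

T = [3 0 0; 0 3/2 0; 0 0 1]

T1 = [-3 0 0; 0 3/2 0; 0 0 1]
T2·T1 = [3 0 0; 0 3/2 0; 0 0 1]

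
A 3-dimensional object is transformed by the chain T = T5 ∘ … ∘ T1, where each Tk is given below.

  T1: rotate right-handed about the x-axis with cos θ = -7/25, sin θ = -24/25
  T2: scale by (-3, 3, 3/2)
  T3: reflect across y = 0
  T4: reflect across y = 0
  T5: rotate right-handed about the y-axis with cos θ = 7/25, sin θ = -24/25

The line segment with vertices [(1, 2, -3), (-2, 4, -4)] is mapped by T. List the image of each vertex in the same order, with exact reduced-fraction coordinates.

T1 rotate right-handed about the x-axis with cos θ = -7/25, sin θ = -24/25: (1, 2, -3) → (1, -86/25, -27/25); (-2, 4, -4) → (-2, -124/25, -68/25)
T2 scale by (-3, 3, 3/2): (1, -86/25, -27/25) → (-3, -258/25, -81/50); (-2, -124/25, -68/25) → (6, -372/25, -102/25)
T3 reflect across y = 0: (-3, -258/25, -81/50) → (-3, 258/25, -81/50); (6, -372/25, -102/25) → (6, 372/25, -102/25)
T4 reflect across y = 0: (-3, 258/25, -81/50) → (-3, -258/25, -81/50); (6, 372/25, -102/25) → (6, -372/25, -102/25)
T5 rotate right-handed about the y-axis with cos θ = 7/25, sin θ = -24/25: (-3, -258/25, -81/50) → (447/625, -258/25, -4167/1250); (6, -372/25, -102/25) → (3498/625, -372/25, 2886/625)

image vertices: (447/625, -258/25, -4167/1250), (3498/625, -372/25, 2886/625)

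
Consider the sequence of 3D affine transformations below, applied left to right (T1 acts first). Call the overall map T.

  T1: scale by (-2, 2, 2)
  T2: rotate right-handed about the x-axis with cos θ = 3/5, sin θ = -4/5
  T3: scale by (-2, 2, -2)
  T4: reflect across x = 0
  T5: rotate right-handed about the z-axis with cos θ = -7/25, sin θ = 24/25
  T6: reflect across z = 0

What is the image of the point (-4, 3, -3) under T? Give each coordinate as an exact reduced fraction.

T1 scale by (-2, 2, 2): (-4, 3, -3) → (8, 6, -6)
T2 rotate right-handed about the x-axis with cos θ = 3/5, sin θ = -4/5: (8, 6, -6) → (8, -6/5, -42/5)
T3 scale by (-2, 2, -2): (8, -6/5, -42/5) → (-16, -12/5, 84/5)
T4 reflect across x = 0: (-16, -12/5, 84/5) → (16, -12/5, 84/5)
T5 rotate right-handed about the z-axis with cos θ = -7/25, sin θ = 24/25: (16, -12/5, 84/5) → (-272/125, 2004/125, 84/5)
T6 reflect across z = 0: (-272/125, 2004/125, 84/5) → (-272/125, 2004/125, -84/5)

T(p) = (-272/125, 2004/125, -84/5)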